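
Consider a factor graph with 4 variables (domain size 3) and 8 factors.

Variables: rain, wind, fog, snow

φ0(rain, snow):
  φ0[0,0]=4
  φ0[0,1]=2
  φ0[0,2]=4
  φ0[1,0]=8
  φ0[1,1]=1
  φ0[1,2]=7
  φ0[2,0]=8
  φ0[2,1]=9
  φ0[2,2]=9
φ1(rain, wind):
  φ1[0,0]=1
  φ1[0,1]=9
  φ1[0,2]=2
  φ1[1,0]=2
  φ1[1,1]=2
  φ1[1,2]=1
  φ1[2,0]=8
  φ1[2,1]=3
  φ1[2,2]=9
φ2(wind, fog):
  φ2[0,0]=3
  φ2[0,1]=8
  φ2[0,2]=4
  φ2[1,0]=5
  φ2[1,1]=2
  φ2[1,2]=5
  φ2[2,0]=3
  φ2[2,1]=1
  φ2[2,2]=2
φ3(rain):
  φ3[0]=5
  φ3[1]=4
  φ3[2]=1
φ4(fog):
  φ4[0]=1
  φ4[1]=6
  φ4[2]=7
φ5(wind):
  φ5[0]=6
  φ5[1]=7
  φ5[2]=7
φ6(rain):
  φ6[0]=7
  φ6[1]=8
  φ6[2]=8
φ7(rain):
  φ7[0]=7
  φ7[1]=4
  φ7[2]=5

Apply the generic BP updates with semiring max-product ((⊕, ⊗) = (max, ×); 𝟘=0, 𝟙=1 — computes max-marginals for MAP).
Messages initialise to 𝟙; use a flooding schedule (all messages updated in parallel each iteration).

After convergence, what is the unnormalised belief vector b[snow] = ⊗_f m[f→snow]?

init: all messages = 𝟙 over 3 values
r1 m[φ0→rain] = [4, 8, 9]
r1 m[φ0→snow] = [8, 9, 9]
r1 m[φ1→rain] = [9, 2, 9]
r1 m[φ1→wind] = [8, 9, 9]
r1 m[φ2→wind] = [8, 5, 3]
r1 m[φ2→fog] = [5, 8, 5]
r1 m[φ3→rain] = [5, 4, 1]
r1 m[φ4→fog] = [1, 6, 7]
r1 m[φ5→wind] = [6, 7, 7]
r1 m[φ6→rain] = [7, 8, 8]
r1 m[φ7→rain] = [7, 4, 5]
r1 m[rain→φ0] = [1, 1, 1]
r1 m[rain→φ1] = [1, 1, 1]
r1 m[rain→φ3] = [1, 1, 1]
r1 m[rain→φ6] = [1, 1, 1]
r1 m[rain→φ7] = [1, 1, 1]
r1 m[wind→φ1] = [1, 1, 1]
r1 m[wind→φ2] = [1, 1, 1]
r1 m[wind→φ5] = [1, 1, 1]
r1 m[fog→φ2] = [1, 1, 1]
r1 m[fog→φ4] = [1, 1, 1]
r1 m[snow→φ0] = [1, 1, 1]
r2 m[φ0→rain] = [4, 8, 9]
r2 m[φ0→snow] = [8, 9, 9]
r2 m[φ1→rain] = [9, 2, 9]
r2 m[φ1→wind] = [8, 9, 9]
r2 m[φ2→wind] = [8, 5, 3]
r2 m[φ2→fog] = [5, 8, 5]
r2 m[φ3→rain] = [5, 4, 1]
r2 m[φ4→fog] = [1, 6, 7]
r2 m[φ5→wind] = [6, 7, 7]
r2 m[φ6→rain] = [7, 8, 8]
r2 m[φ7→rain] = [7, 4, 5]
r2 m[rain→φ0] = [2205, 256, 360]
r2 m[rain→φ1] = [980, 1024, 360]
r2 m[rain→φ3] = [1764, 512, 3240]
r2 m[rain→φ6] = [1260, 256, 405]
r2 m[rain→φ7] = [1260, 512, 648]
r2 m[wind→φ1] = [48, 35, 21]
r2 m[wind→φ2] = [48, 63, 63]
r2 m[wind→φ5] = [64, 45, 27]
r2 m[fog→φ2] = [1, 6, 7]
r2 m[fog→φ4] = [5, 8, 5]
r2 m[snow→φ0] = [1, 1, 1]
r3 m[φ0→rain] = [4, 8, 9]
r3 m[φ0→snow] = [8820, 4410, 8820]
r3 m[φ1→rain] = [315, 96, 384]
r3 m[φ1→wind] = [2880, 8820, 3240]
r3 m[φ2→wind] = [48, 35, 14]
r3 m[φ2→fog] = [315, 384, 315]
r3 m[φ3→rain] = [5, 4, 1]
r3 m[φ4→fog] = [1, 6, 7]
r3 m[φ5→wind] = [6, 7, 7]
r3 m[φ6→rain] = [7, 8, 8]
r3 m[φ7→rain] = [7, 4, 5]
r3 m[rain→φ0] = [2205, 256, 360]
r3 m[rain→φ1] = [980, 1024, 360]
r3 m[rain→φ3] = [1764, 512, 3240]
r3 m[rain→φ6] = [1260, 256, 405]
r3 m[rain→φ7] = [1260, 512, 648]
r3 m[wind→φ1] = [48, 35, 21]
r3 m[wind→φ2] = [48, 63, 63]
r3 m[wind→φ5] = [64, 45, 27]
r3 m[fog→φ2] = [1, 6, 7]
r3 m[fog→φ4] = [5, 8, 5]
r3 m[snow→φ0] = [1, 1, 1]
r4 m[φ0→rain] = [4, 8, 9]
r4 m[φ0→snow] = [8820, 4410, 8820]
r4 m[φ1→rain] = [315, 96, 384]
r4 m[φ1→wind] = [2880, 8820, 3240]
r4 m[φ2→wind] = [48, 35, 14]
r4 m[φ2→fog] = [315, 384, 315]
r4 m[φ3→rain] = [5, 4, 1]
r4 m[φ4→fog] = [1, 6, 7]
r4 m[φ5→wind] = [6, 7, 7]
r4 m[φ6→rain] = [7, 8, 8]
r4 m[φ7→rain] = [7, 4, 5]
r4 m[rain→φ0] = [77175, 12288, 15360]
r4 m[rain→φ1] = [980, 1024, 360]
r4 m[rain→φ3] = [61740, 24576, 138240]
r4 m[rain→φ6] = [44100, 12288, 17280]
r4 m[rain→φ7] = [44100, 24576, 27648]
r4 m[wind→φ1] = [288, 245, 98]
r4 m[wind→φ2] = [17280, 61740, 22680]
r4 m[wind→φ5] = [138240, 308700, 45360]
r4 m[fog→φ2] = [1, 6, 7]
r4 m[fog→φ4] = [315, 384, 315]
r4 m[snow→φ0] = [1, 1, 1]
r5 m[φ0→rain] = [4, 8, 9]
r5 m[φ0→snow] = [308700, 154350, 308700]
r5 m[φ1→rain] = [2205, 576, 2304]
r5 m[φ1→wind] = [2880, 8820, 3240]
r5 m[φ2→wind] = [48, 35, 14]
r5 m[φ2→fog] = [308700, 138240, 308700]
r5 m[φ3→rain] = [5, 4, 1]
r5 m[φ4→fog] = [1, 6, 7]
r5 m[φ5→wind] = [6, 7, 7]
r5 m[φ6→rain] = [7, 8, 8]
r5 m[φ7→rain] = [7, 4, 5]
r5 m[rain→φ0] = [77175, 12288, 15360]
r5 m[rain→φ1] = [980, 1024, 360]
r5 m[rain→φ3] = [61740, 24576, 138240]
r5 m[rain→φ6] = [44100, 12288, 17280]
r5 m[rain→φ7] = [44100, 24576, 27648]
r5 m[wind→φ1] = [288, 245, 98]
r5 m[wind→φ2] = [17280, 61740, 22680]
r5 m[wind→φ5] = [138240, 308700, 45360]
r5 m[fog→φ2] = [1, 6, 7]
r5 m[fog→φ4] = [315, 384, 315]
r5 m[snow→φ0] = [1, 1, 1]
r6 m[φ0→rain] = [4, 8, 9]
r6 m[φ0→snow] = [308700, 154350, 308700]
r6 m[φ1→rain] = [2205, 576, 2304]
r6 m[φ1→wind] = [2880, 8820, 3240]
r6 m[φ2→wind] = [48, 35, 14]
r6 m[φ2→fog] = [308700, 138240, 308700]
r6 m[φ3→rain] = [5, 4, 1]
r6 m[φ4→fog] = [1, 6, 7]
r6 m[φ5→wind] = [6, 7, 7]
r6 m[φ6→rain] = [7, 8, 8]
r6 m[φ7→rain] = [7, 4, 5]
r6 m[rain→φ0] = [540225, 73728, 92160]
r6 m[rain→φ1] = [980, 1024, 360]
r6 m[rain→φ3] = [432180, 147456, 829440]
r6 m[rain→φ6] = [308700, 73728, 103680]
r6 m[rain→φ7] = [308700, 147456, 165888]
r6 m[wind→φ1] = [288, 245, 98]
r6 m[wind→φ2] = [17280, 61740, 22680]
r6 m[wind→φ5] = [138240, 308700, 45360]
r6 m[fog→φ2] = [1, 6, 7]
r6 m[fog→φ4] = [308700, 138240, 308700]
r6 m[snow→φ0] = [1, 1, 1]
r7 m[φ0→rain] = [4, 8, 9]
r7 m[φ0→snow] = [2160900, 1080450, 2160900]
r7 m[φ1→rain] = [2205, 576, 2304]
r7 m[φ1→wind] = [2880, 8820, 3240]
r7 m[φ2→wind] = [48, 35, 14]
r7 m[φ2→fog] = [308700, 138240, 308700]
r7 m[φ3→rain] = [5, 4, 1]
r7 m[φ4→fog] = [1, 6, 7]
r7 m[φ5→wind] = [6, 7, 7]
r7 m[φ6→rain] = [7, 8, 8]
r7 m[φ7→rain] = [7, 4, 5]
r7 m[rain→φ0] = [540225, 73728, 92160]
r7 m[rain→φ1] = [980, 1024, 360]
r7 m[rain→φ3] = [432180, 147456, 829440]
r7 m[rain→φ6] = [308700, 73728, 103680]
r7 m[rain→φ7] = [308700, 147456, 165888]
r7 m[wind→φ1] = [288, 245, 98]
r7 m[wind→φ2] = [17280, 61740, 22680]
r7 m[wind→φ5] = [138240, 308700, 45360]
r7 m[fog→φ2] = [1, 6, 7]
r7 m[fog→φ4] = [308700, 138240, 308700]
r7 m[snow→φ0] = [1, 1, 1]
r8 m[φ0→rain] = [4, 8, 9]
r8 m[φ0→snow] = [2160900, 1080450, 2160900]
r8 m[φ1→rain] = [2205, 576, 2304]
r8 m[φ1→wind] = [2880, 8820, 3240]
r8 m[φ2→wind] = [48, 35, 14]
r8 m[φ2→fog] = [308700, 138240, 308700]
r8 m[φ3→rain] = [5, 4, 1]
r8 m[φ4→fog] = [1, 6, 7]
r8 m[φ5→wind] = [6, 7, 7]
r8 m[φ6→rain] = [7, 8, 8]
r8 m[φ7→rain] = [7, 4, 5]
r8 m[rain→φ0] = [540225, 73728, 92160]
r8 m[rain→φ1] = [980, 1024, 360]
r8 m[rain→φ3] = [432180, 147456, 829440]
r8 m[rain→φ6] = [308700, 73728, 103680]
r8 m[rain→φ7] = [308700, 147456, 165888]
r8 m[wind→φ1] = [288, 245, 98]
r8 m[wind→φ2] = [17280, 61740, 22680]
r8 m[wind→φ5] = [138240, 308700, 45360]
r8 m[fog→φ2] = [1, 6, 7]
r8 m[fog→φ4] = [308700, 138240, 308700]
r8 m[snow→φ0] = [1, 1, 1]
fixed point reached at round 8
b[snow] = ⊗ incoming = [2160900, 1080450, 2160900]

b[snow] = [2160900, 1080450, 2160900]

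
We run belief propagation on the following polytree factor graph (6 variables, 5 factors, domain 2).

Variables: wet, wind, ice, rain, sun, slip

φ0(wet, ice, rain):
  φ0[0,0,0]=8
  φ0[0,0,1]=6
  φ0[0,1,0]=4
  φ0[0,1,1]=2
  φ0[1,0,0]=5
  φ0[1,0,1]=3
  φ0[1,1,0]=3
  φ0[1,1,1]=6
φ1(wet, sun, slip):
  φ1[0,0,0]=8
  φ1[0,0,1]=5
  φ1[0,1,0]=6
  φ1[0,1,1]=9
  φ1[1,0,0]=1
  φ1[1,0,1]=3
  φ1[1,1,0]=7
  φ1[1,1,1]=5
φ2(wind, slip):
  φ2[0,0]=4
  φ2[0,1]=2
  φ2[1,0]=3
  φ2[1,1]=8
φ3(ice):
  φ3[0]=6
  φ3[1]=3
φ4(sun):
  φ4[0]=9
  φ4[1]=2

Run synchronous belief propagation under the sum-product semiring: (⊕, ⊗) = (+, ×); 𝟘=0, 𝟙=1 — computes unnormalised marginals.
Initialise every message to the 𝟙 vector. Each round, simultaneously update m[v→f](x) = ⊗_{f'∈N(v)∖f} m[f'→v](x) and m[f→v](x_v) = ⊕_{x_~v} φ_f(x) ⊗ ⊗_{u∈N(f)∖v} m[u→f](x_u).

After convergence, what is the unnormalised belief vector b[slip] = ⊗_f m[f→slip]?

b[slip] = [72051, 92010]

init: all messages = 𝟙 over 2 values
r1 m[φ0→wet] = [20, 17]
r1 m[φ0→ice] = [22, 15]
r1 m[φ0→rain] = [20, 17]
r1 m[φ1→wet] = [28, 16]
r1 m[φ1→sun] = [17, 27]
r1 m[φ1→slip] = [22, 22]
r1 m[φ2→wind] = [6, 11]
r1 m[φ2→slip] = [7, 10]
r1 m[φ3→ice] = [6, 3]
r1 m[φ4→sun] = [9, 2]
r1 m[wet→φ0] = [1, 1]
r1 m[wet→φ1] = [1, 1]
r1 m[wind→φ2] = [1, 1]
r1 m[ice→φ0] = [1, 1]
r1 m[ice→φ3] = [1, 1]
r1 m[rain→φ0] = [1, 1]
r1 m[sun→φ1] = [1, 1]
r1 m[sun→φ4] = [1, 1]
r1 m[slip→φ1] = [1, 1]
r1 m[slip→φ2] = [1, 1]
r2 m[φ0→wet] = [20, 17]
r2 m[φ0→ice] = [22, 15]
r2 m[φ0→rain] = [20, 17]
r2 m[φ1→wet] = [28, 16]
r2 m[φ1→sun] = [17, 27]
r2 m[φ1→slip] = [22, 22]
r2 m[φ2→wind] = [6, 11]
r2 m[φ2→slip] = [7, 10]
r2 m[φ3→ice] = [6, 3]
r2 m[φ4→sun] = [9, 2]
r2 m[wet→φ0] = [28, 16]
r2 m[wet→φ1] = [20, 17]
r2 m[wind→φ2] = [1, 1]
r2 m[ice→φ0] = [6, 3]
r2 m[ice→φ3] = [22, 15]
r2 m[rain→φ0] = [1, 1]
r2 m[sun→φ1] = [9, 2]
r2 m[sun→φ4] = [17, 27]
r2 m[slip→φ1] = [7, 10]
r2 m[slip→φ2] = [22, 22]
r3 m[φ0→wet] = [102, 75]
r3 m[φ0→ice] = [520, 312]
r3 m[φ0→rain] = [2304, 1752]
r3 m[φ1→wet] = [1218, 531]
r3 m[φ1→sun] = [2749, 4323]
r3 m[φ1→slip] = [2071, 1889]
r3 m[φ2→wind] = [132, 242]
r3 m[φ2→slip] = [7, 10]
r3 m[φ3→ice] = [6, 3]
r3 m[φ4→sun] = [9, 2]
r3 m[wet→φ0] = [28, 16]
r3 m[wet→φ1] = [20, 17]
r3 m[wind→φ2] = [1, 1]
r3 m[ice→φ0] = [6, 3]
r3 m[ice→φ3] = [22, 15]
r3 m[rain→φ0] = [1, 1]
r3 m[sun→φ1] = [9, 2]
r3 m[sun→φ4] = [17, 27]
r3 m[slip→φ1] = [7, 10]
r3 m[slip→φ2] = [22, 22]
r4 m[φ0→wet] = [102, 75]
r4 m[φ0→ice] = [520, 312]
r4 m[φ0→rain] = [2304, 1752]
r4 m[φ1→wet] = [1218, 531]
r4 m[φ1→sun] = [2749, 4323]
r4 m[φ1→slip] = [2071, 1889]
r4 m[φ2→wind] = [132, 242]
r4 m[φ2→slip] = [7, 10]
r4 m[φ3→ice] = [6, 3]
r4 m[φ4→sun] = [9, 2]
r4 m[wet→φ0] = [1218, 531]
r4 m[wet→φ1] = [102, 75]
r4 m[wind→φ2] = [1, 1]
r4 m[ice→φ0] = [6, 3]
r4 m[ice→φ3] = [520, 312]
r4 m[rain→φ0] = [1, 1]
r4 m[sun→φ1] = [9, 2]
r4 m[sun→φ4] = [2749, 4323]
r4 m[slip→φ1] = [7, 10]
r4 m[slip→φ2] = [2071, 1889]
r5 m[φ0→wet] = [102, 75]
r5 m[φ0→ice] = [21300, 12087]
r5 m[φ0→rain] = [93789, 70272]
r5 m[φ1→wet] = [1218, 531]
r5 m[φ1→sun] = [13587, 20889]
r5 m[φ1→slip] = [10293, 9201]
r5 m[φ2→wind] = [12062, 21325]
r5 m[φ2→slip] = [7, 10]
r5 m[φ3→ice] = [6, 3]
r5 m[φ4→sun] = [9, 2]
r5 m[wet→φ0] = [1218, 531]
r5 m[wet→φ1] = [102, 75]
r5 m[wind→φ2] = [1, 1]
r5 m[ice→φ0] = [6, 3]
r5 m[ice→φ3] = [520, 312]
r5 m[rain→φ0] = [1, 1]
r5 m[sun→φ1] = [9, 2]
r5 m[sun→φ4] = [2749, 4323]
r5 m[slip→φ1] = [7, 10]
r5 m[slip→φ2] = [2071, 1889]
r6 m[φ0→wet] = [102, 75]
r6 m[φ0→ice] = [21300, 12087]
r6 m[φ0→rain] = [93789, 70272]
r6 m[φ1→wet] = [1218, 531]
r6 m[φ1→sun] = [13587, 20889]
r6 m[φ1→slip] = [10293, 9201]
r6 m[φ2→wind] = [12062, 21325]
r6 m[φ2→slip] = [7, 10]
r6 m[φ3→ice] = [6, 3]
r6 m[φ4→sun] = [9, 2]
r6 m[wet→φ0] = [1218, 531]
r6 m[wet→φ1] = [102, 75]
r6 m[wind→φ2] = [1, 1]
r6 m[ice→φ0] = [6, 3]
r6 m[ice→φ3] = [21300, 12087]
r6 m[rain→φ0] = [1, 1]
r6 m[sun→φ1] = [9, 2]
r6 m[sun→φ4] = [13587, 20889]
r6 m[slip→φ1] = [7, 10]
r6 m[slip→φ2] = [10293, 9201]
r7 m[φ0→wet] = [102, 75]
r7 m[φ0→ice] = [21300, 12087]
r7 m[φ0→rain] = [93789, 70272]
r7 m[φ1→wet] = [1218, 531]
r7 m[φ1→sun] = [13587, 20889]
r7 m[φ1→slip] = [10293, 9201]
r7 m[φ2→wind] = [59574, 104487]
r7 m[φ2→slip] = [7, 10]
r7 m[φ3→ice] = [6, 3]
r7 m[φ4→sun] = [9, 2]
r7 m[wet→φ0] = [1218, 531]
r7 m[wet→φ1] = [102, 75]
r7 m[wind→φ2] = [1, 1]
r7 m[ice→φ0] = [6, 3]
r7 m[ice→φ3] = [21300, 12087]
r7 m[rain→φ0] = [1, 1]
r7 m[sun→φ1] = [9, 2]
r7 m[sun→φ4] = [13587, 20889]
r7 m[slip→φ1] = [7, 10]
r7 m[slip→φ2] = [10293, 9201]
r8 m[φ0→wet] = [102, 75]
r8 m[φ0→ice] = [21300, 12087]
r8 m[φ0→rain] = [93789, 70272]
r8 m[φ1→wet] = [1218, 531]
r8 m[φ1→sun] = [13587, 20889]
r8 m[φ1→slip] = [10293, 9201]
r8 m[φ2→wind] = [59574, 104487]
r8 m[φ2→slip] = [7, 10]
r8 m[φ3→ice] = [6, 3]
r8 m[φ4→sun] = [9, 2]
r8 m[wet→φ0] = [1218, 531]
r8 m[wet→φ1] = [102, 75]
r8 m[wind→φ2] = [1, 1]
r8 m[ice→φ0] = [6, 3]
r8 m[ice→φ3] = [21300, 12087]
r8 m[rain→φ0] = [1, 1]
r8 m[sun→φ1] = [9, 2]
r8 m[sun→φ4] = [13587, 20889]
r8 m[slip→φ1] = [7, 10]
r8 m[slip→φ2] = [10293, 9201]
fixed point reached at round 8
b[slip] = ⊗ incoming = [72051, 92010]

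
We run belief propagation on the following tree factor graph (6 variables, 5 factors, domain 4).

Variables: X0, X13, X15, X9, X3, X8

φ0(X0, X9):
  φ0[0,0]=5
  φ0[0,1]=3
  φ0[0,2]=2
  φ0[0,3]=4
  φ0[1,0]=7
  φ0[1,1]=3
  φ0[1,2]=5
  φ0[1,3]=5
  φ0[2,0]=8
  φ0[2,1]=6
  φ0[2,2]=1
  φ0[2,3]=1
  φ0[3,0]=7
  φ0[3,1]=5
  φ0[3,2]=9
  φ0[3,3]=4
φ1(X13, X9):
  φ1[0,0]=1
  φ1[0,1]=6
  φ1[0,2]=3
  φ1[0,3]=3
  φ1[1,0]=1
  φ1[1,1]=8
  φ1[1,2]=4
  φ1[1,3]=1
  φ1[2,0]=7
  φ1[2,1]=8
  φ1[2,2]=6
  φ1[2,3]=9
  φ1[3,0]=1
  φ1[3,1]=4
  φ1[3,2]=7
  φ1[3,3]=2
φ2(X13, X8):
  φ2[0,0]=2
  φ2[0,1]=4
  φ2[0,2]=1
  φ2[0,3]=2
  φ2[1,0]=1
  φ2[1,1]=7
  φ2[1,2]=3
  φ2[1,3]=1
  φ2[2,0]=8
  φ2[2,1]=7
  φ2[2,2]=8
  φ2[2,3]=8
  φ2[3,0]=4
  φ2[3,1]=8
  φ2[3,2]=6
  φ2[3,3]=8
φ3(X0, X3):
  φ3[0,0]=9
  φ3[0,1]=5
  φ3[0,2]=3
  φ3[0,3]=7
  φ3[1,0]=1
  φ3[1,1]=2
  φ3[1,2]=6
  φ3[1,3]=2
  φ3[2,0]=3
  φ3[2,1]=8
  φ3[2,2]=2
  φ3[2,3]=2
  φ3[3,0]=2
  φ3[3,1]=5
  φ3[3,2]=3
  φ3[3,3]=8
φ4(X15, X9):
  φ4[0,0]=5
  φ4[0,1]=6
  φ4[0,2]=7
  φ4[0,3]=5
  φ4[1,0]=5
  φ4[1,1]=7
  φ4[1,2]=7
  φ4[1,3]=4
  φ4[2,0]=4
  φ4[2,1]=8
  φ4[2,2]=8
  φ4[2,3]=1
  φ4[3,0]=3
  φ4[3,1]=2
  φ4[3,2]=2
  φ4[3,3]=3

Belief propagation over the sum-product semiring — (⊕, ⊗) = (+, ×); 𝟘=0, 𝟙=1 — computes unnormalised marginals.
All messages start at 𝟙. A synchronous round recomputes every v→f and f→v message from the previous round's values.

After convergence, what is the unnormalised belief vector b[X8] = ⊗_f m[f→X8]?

b[X8] = [1977051, 2843920, 2254596, 2324967]

init: all messages = 𝟙 over 4 values
r1 m[φ0→X0] = [14, 20, 16, 25]
r1 m[φ0→X9] = [27, 17, 17, 14]
r1 m[φ1→X13] = [13, 14, 30, 14]
r1 m[φ1→X9] = [10, 26, 20, 15]
r1 m[φ2→X13] = [9, 12, 31, 26]
r1 m[φ2→X8] = [15, 26, 18, 19]
r1 m[φ3→X0] = [24, 11, 15, 18]
r1 m[φ3→X3] = [15, 20, 14, 19]
r1 m[φ4→X15] = [23, 23, 21, 10]
r1 m[φ4→X9] = [17, 23, 24, 13]
r1 m[X0→φ0] = [1, 1, 1, 1]
r1 m[X0→φ3] = [1, 1, 1, 1]
r1 m[X13→φ1] = [1, 1, 1, 1]
r1 m[X13→φ2] = [1, 1, 1, 1]
r1 m[X15→φ4] = [1, 1, 1, 1]
r1 m[X9→φ0] = [1, 1, 1, 1]
r1 m[X9→φ1] = [1, 1, 1, 1]
r1 m[X9→φ4] = [1, 1, 1, 1]
r1 m[X3→φ3] = [1, 1, 1, 1]
r1 m[X8→φ2] = [1, 1, 1, 1]
r2 m[φ0→X0] = [14, 20, 16, 25]
r2 m[φ0→X9] = [27, 17, 17, 14]
r2 m[φ1→X13] = [13, 14, 30, 14]
r2 m[φ1→X9] = [10, 26, 20, 15]
r2 m[φ2→X13] = [9, 12, 31, 26]
r2 m[φ2→X8] = [15, 26, 18, 19]
r2 m[φ3→X0] = [24, 11, 15, 18]
r2 m[φ3→X3] = [15, 20, 14, 19]
r2 m[φ4→X15] = [23, 23, 21, 10]
r2 m[φ4→X9] = [17, 23, 24, 13]
r2 m[X0→φ0] = [24, 11, 15, 18]
r2 m[X0→φ3] = [14, 20, 16, 25]
r2 m[X13→φ1] = [9, 12, 31, 26]
r2 m[X13→φ2] = [13, 14, 30, 14]
r2 m[X15→φ4] = [1, 1, 1, 1]
r2 m[X9→φ0] = [170, 598, 480, 195]
r2 m[X9→φ1] = [459, 391, 408, 182]
r2 m[X9→φ4] = [270, 442, 340, 210]
r2 m[X3→φ3] = [1, 1, 1, 1]
r2 m[X8→φ2] = [1, 1, 1, 1]
r3 m[φ0→X0] = [4384, 6359, 5623, 9280]
r3 m[φ0→X9] = [443, 285, 280, 238]
r3 m[φ1→X13] = [4575, 5401, 10427, 5243]
r3 m[φ1→X9] = [264, 502, 443, 370]
r3 m[φ2→X13] = [9, 12, 31, 26]
r3 m[φ2→X8] = [336, 472, 379, 392]
r3 m[φ3→X0] = [24, 11, 15, 18]
r3 m[φ3→X3] = [244, 363, 269, 370]
r3 m[φ4→X15] = [7432, 7664, 7546, 3004]
r3 m[φ4→X9] = [17, 23, 24, 13]
r3 m[X0→φ0] = [24, 11, 15, 18]
r3 m[X0→φ3] = [14, 20, 16, 25]
r3 m[X13→φ1] = [9, 12, 31, 26]
r3 m[X13→φ2] = [13, 14, 30, 14]
r3 m[X15→φ4] = [1, 1, 1, 1]
r3 m[X9→φ0] = [170, 598, 480, 195]
r3 m[X9→φ1] = [459, 391, 408, 182]
r3 m[X9→φ4] = [270, 442, 340, 210]
r3 m[X3→φ3] = [1, 1, 1, 1]
r3 m[X8→φ2] = [1, 1, 1, 1]
r4 m[φ0→X0] = [4384, 6359, 5623, 9280]
r4 m[φ0→X9] = [443, 285, 280, 238]
r4 m[φ1→X13] = [4575, 5401, 10427, 5243]
r4 m[φ1→X9] = [264, 502, 443, 370]
r4 m[φ2→X13] = [9, 12, 31, 26]
r4 m[φ2→X8] = [336, 472, 379, 392]
r4 m[φ3→X0] = [24, 11, 15, 18]
r4 m[φ3→X3] = [244, 363, 269, 370]
r4 m[φ4→X15] = [7432, 7664, 7546, 3004]
r4 m[φ4→X9] = [17, 23, 24, 13]
r4 m[X0→φ0] = [24, 11, 15, 18]
r4 m[X0→φ3] = [4384, 6359, 5623, 9280]
r4 m[X13→φ1] = [9, 12, 31, 26]
r4 m[X13→φ2] = [4575, 5401, 10427, 5243]
r4 m[X15→φ4] = [1, 1, 1, 1]
r4 m[X9→φ0] = [4488, 11546, 10632, 4810]
r4 m[X9→φ1] = [7531, 6555, 6720, 3094]
r4 m[X9→φ4] = [116952, 143070, 124040, 88060]
r4 m[X3→φ3] = [1, 1, 1, 1]
r4 m[X8→φ2] = [1, 1, 1, 1]
r5 m[φ0→X0] = [97582, 143264, 120622, 204074]
r5 m[φ0→X9] = [443, 285, 280, 238]
r5 m[φ1→X13] = [76303, 89945, 173323, 86979]
r5 m[φ1→X9] = [264, 502, 443, 370]
r5 m[φ2→X13] = [9, 12, 31, 26]
r5 m[φ2→X8] = [118939, 171040, 135652, 139911]
r5 m[φ3→X0] = [24, 11, 15, 18]
r5 m[φ3→X3] = [81244, 126022, 90392, 128892]
r5 m[φ4→X15] = [2751760, 2806770, 2692748, 1149256]
r5 m[φ4→X9] = [17, 23, 24, 13]
r5 m[X0→φ0] = [24, 11, 15, 18]
r5 m[X0→φ3] = [4384, 6359, 5623, 9280]
r5 m[X13→φ1] = [9, 12, 31, 26]
r5 m[X13→φ2] = [4575, 5401, 10427, 5243]
r5 m[X15→φ4] = [1, 1, 1, 1]
r5 m[X9→φ0] = [4488, 11546, 10632, 4810]
r5 m[X9→φ1] = [7531, 6555, 6720, 3094]
r5 m[X9→φ4] = [116952, 143070, 124040, 88060]
r5 m[X3→φ3] = [1, 1, 1, 1]
r5 m[X8→φ2] = [1, 1, 1, 1]
r6 m[φ0→X0] = [97582, 143264, 120622, 204074]
r6 m[φ0→X9] = [443, 285, 280, 238]
r6 m[φ1→X13] = [76303, 89945, 173323, 86979]
r6 m[φ1→X9] = [264, 502, 443, 370]
r6 m[φ2→X13] = [9, 12, 31, 26]
r6 m[φ2→X8] = [118939, 171040, 135652, 139911]
r6 m[φ3→X0] = [24, 11, 15, 18]
r6 m[φ3→X3] = [81244, 126022, 90392, 128892]
r6 m[φ4→X15] = [2751760, 2806770, 2692748, 1149256]
r6 m[φ4→X9] = [17, 23, 24, 13]
r6 m[X0→φ0] = [24, 11, 15, 18]
r6 m[X0→φ3] = [97582, 143264, 120622, 204074]
r6 m[X13→φ1] = [9, 12, 31, 26]
r6 m[X13→φ2] = [76303, 89945, 173323, 86979]
r6 m[X15→φ4] = [1, 1, 1, 1]
r6 m[X9→φ0] = [4488, 11546, 10632, 4810]
r6 m[X9→φ1] = [7531, 6555, 6720, 3094]
r6 m[X9→φ4] = [116952, 143070, 124040, 88060]
r6 m[X3→φ3] = [1, 1, 1, 1]
r6 m[X8→φ2] = [1, 1, 1, 1]
r7 m[φ0→X0] = [97582, 143264, 120622, 204074]
r7 m[φ0→X9] = [443, 285, 280, 238]
r7 m[φ1→X13] = [76303, 89945, 173323, 86979]
r7 m[φ1→X9] = [264, 502, 443, 370]
r7 m[φ2→X13] = [9, 12, 31, 26]
r7 m[φ2→X8] = [1977051, 2843920, 2254596, 2324967]
r7 m[φ3→X0] = [24, 11, 15, 18]
r7 m[φ3→X3] = [1791516, 2759784, 2005796, 2843438]
r7 m[φ4→X15] = [2751760, 2806770, 2692748, 1149256]
r7 m[φ4→X9] = [17, 23, 24, 13]
r7 m[X0→φ0] = [24, 11, 15, 18]
r7 m[X0→φ3] = [97582, 143264, 120622, 204074]
r7 m[X13→φ1] = [9, 12, 31, 26]
r7 m[X13→φ2] = [76303, 89945, 173323, 86979]
r7 m[X15→φ4] = [1, 1, 1, 1]
r7 m[X9→φ0] = [4488, 11546, 10632, 4810]
r7 m[X9→φ1] = [7531, 6555, 6720, 3094]
r7 m[X9→φ4] = [116952, 143070, 124040, 88060]
r7 m[X3→φ3] = [1, 1, 1, 1]
r7 m[X8→φ2] = [1, 1, 1, 1]
r8 m[φ0→X0] = [97582, 143264, 120622, 204074]
r8 m[φ0→X9] = [443, 285, 280, 238]
r8 m[φ1→X13] = [76303, 89945, 173323, 86979]
r8 m[φ1→X9] = [264, 502, 443, 370]
r8 m[φ2→X13] = [9, 12, 31, 26]
r8 m[φ2→X8] = [1977051, 2843920, 2254596, 2324967]
r8 m[φ3→X0] = [24, 11, 15, 18]
r8 m[φ3→X3] = [1791516, 2759784, 2005796, 2843438]
r8 m[φ4→X15] = [2751760, 2806770, 2692748, 1149256]
r8 m[φ4→X9] = [17, 23, 24, 13]
r8 m[X0→φ0] = [24, 11, 15, 18]
r8 m[X0→φ3] = [97582, 143264, 120622, 204074]
r8 m[X13→φ1] = [9, 12, 31, 26]
r8 m[X13→φ2] = [76303, 89945, 173323, 86979]
r8 m[X15→φ4] = [1, 1, 1, 1]
r8 m[X9→φ0] = [4488, 11546, 10632, 4810]
r8 m[X9→φ1] = [7531, 6555, 6720, 3094]
r8 m[X9→φ4] = [116952, 143070, 124040, 88060]
r8 m[X3→φ3] = [1, 1, 1, 1]
r8 m[X8→φ2] = [1, 1, 1, 1]
fixed point reached at round 8
b[X8] = ⊗ incoming = [1977051, 2843920, 2254596, 2324967]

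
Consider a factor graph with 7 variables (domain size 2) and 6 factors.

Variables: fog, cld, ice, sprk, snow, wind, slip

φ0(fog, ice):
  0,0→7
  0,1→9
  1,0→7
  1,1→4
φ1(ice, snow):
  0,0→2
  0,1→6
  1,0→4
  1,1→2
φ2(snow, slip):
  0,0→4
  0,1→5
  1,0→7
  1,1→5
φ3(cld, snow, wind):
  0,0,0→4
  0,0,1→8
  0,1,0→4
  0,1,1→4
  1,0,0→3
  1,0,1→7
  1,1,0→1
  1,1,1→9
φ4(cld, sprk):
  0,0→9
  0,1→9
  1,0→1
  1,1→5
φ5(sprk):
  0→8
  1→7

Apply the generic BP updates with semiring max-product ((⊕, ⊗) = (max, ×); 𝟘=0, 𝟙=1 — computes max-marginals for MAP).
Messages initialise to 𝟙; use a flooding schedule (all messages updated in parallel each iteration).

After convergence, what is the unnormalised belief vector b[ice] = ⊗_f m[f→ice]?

init: all messages = 𝟙 over 2 values
r1 m[φ0→fog] = [9, 7]
r1 m[φ0→ice] = [7, 9]
r1 m[φ1→ice] = [6, 4]
r1 m[φ1→snow] = [4, 6]
r1 m[φ2→snow] = [5, 7]
r1 m[φ2→slip] = [7, 5]
r1 m[φ3→cld] = [8, 9]
r1 m[φ3→snow] = [8, 9]
r1 m[φ3→wind] = [4, 9]
r1 m[φ4→cld] = [9, 5]
r1 m[φ4→sprk] = [9, 9]
r1 m[φ5→sprk] = [8, 7]
r1 m[fog→φ0] = [1, 1]
r1 m[cld→φ3] = [1, 1]
r1 m[cld→φ4] = [1, 1]
r1 m[ice→φ0] = [1, 1]
r1 m[ice→φ1] = [1, 1]
r1 m[sprk→φ4] = [1, 1]
r1 m[sprk→φ5] = [1, 1]
r1 m[snow→φ1] = [1, 1]
r1 m[snow→φ2] = [1, 1]
r1 m[snow→φ3] = [1, 1]
r1 m[wind→φ3] = [1, 1]
r1 m[slip→φ2] = [1, 1]
r2 m[φ0→fog] = [9, 7]
r2 m[φ0→ice] = [7, 9]
r2 m[φ1→ice] = [6, 4]
r2 m[φ1→snow] = [4, 6]
r2 m[φ2→snow] = [5, 7]
r2 m[φ2→slip] = [7, 5]
r2 m[φ3→cld] = [8, 9]
r2 m[φ3→snow] = [8, 9]
r2 m[φ3→wind] = [4, 9]
r2 m[φ4→cld] = [9, 5]
r2 m[φ4→sprk] = [9, 9]
r2 m[φ5→sprk] = [8, 7]
r2 m[fog→φ0] = [1, 1]
r2 m[cld→φ3] = [9, 5]
r2 m[cld→φ4] = [8, 9]
r2 m[ice→φ0] = [6, 4]
r2 m[ice→φ1] = [7, 9]
r2 m[sprk→φ4] = [8, 7]
r2 m[sprk→φ5] = [9, 9]
r2 m[snow→φ1] = [40, 63]
r2 m[snow→φ2] = [32, 54]
r2 m[snow→φ3] = [20, 42]
r2 m[wind→φ3] = [1, 1]
r2 m[slip→φ2] = [1, 1]
r3 m[φ0→fog] = [42, 42]
r3 m[φ0→ice] = [7, 9]
r3 m[φ1→ice] = [378, 160]
r3 m[φ1→snow] = [36, 42]
r3 m[φ2→snow] = [5, 7]
r3 m[φ2→slip] = [378, 270]
r3 m[φ3→cld] = [168, 378]
r3 m[φ3→snow] = [72, 45]
r3 m[φ3→wind] = [1512, 1890]
r3 m[φ4→cld] = [72, 35]
r3 m[φ4→sprk] = [72, 72]
r3 m[φ5→sprk] = [8, 7]
r3 m[fog→φ0] = [1, 1]
r3 m[cld→φ3] = [9, 5]
r3 m[cld→φ4] = [8, 9]
r3 m[ice→φ0] = [6, 4]
r3 m[ice→φ1] = [7, 9]
r3 m[sprk→φ4] = [8, 7]
r3 m[sprk→φ5] = [9, 9]
r3 m[snow→φ1] = [40, 63]
r3 m[snow→φ2] = [32, 54]
r3 m[snow→φ3] = [20, 42]
r3 m[wind→φ3] = [1, 1]
r3 m[slip→φ2] = [1, 1]
r4 m[φ0→fog] = [42, 42]
r4 m[φ0→ice] = [7, 9]
r4 m[φ1→ice] = [378, 160]
r4 m[φ1→snow] = [36, 42]
r4 m[φ2→snow] = [5, 7]
r4 m[φ2→slip] = [378, 270]
r4 m[φ3→cld] = [168, 378]
r4 m[φ3→snow] = [72, 45]
r4 m[φ3→wind] = [1512, 1890]
r4 m[φ4→cld] = [72, 35]
r4 m[φ4→sprk] = [72, 72]
r4 m[φ5→sprk] = [8, 7]
r4 m[fog→φ0] = [1, 1]
r4 m[cld→φ3] = [72, 35]
r4 m[cld→φ4] = [168, 378]
r4 m[ice→φ0] = [378, 160]
r4 m[ice→φ1] = [7, 9]
r4 m[sprk→φ4] = [8, 7]
r4 m[sprk→φ5] = [72, 72]
r4 m[snow→φ1] = [360, 315]
r4 m[snow→φ2] = [2592, 1890]
r4 m[snow→φ3] = [180, 294]
r4 m[wind→φ3] = [1, 1]
r4 m[slip→φ2] = [1, 1]
r5 m[φ0→fog] = [2646, 2646]
r5 m[φ0→ice] = [7, 9]
r5 m[φ1→ice] = [1890, 1440]
r5 m[φ1→snow] = [36, 42]
r5 m[φ2→snow] = [5, 7]
r5 m[φ2→slip] = [13230, 12960]
r5 m[φ3→cld] = [1440, 2646]
r5 m[φ3→snow] = [576, 315]
r5 m[φ3→wind] = [84672, 103680]
r5 m[φ4→cld] = [72, 35]
r5 m[φ4→sprk] = [1512, 1890]
r5 m[φ5→sprk] = [8, 7]
r5 m[fog→φ0] = [1, 1]
r5 m[cld→φ3] = [72, 35]
r5 m[cld→φ4] = [168, 378]
r5 m[ice→φ0] = [378, 160]
r5 m[ice→φ1] = [7, 9]
r5 m[sprk→φ4] = [8, 7]
r5 m[sprk→φ5] = [72, 72]
r5 m[snow→φ1] = [360, 315]
r5 m[snow→φ2] = [2592, 1890]
r5 m[snow→φ3] = [180, 294]
r5 m[wind→φ3] = [1, 1]
r5 m[slip→φ2] = [1, 1]
r6 m[φ0→fog] = [2646, 2646]
r6 m[φ0→ice] = [7, 9]
r6 m[φ1→ice] = [1890, 1440]
r6 m[φ1→snow] = [36, 42]
r6 m[φ2→snow] = [5, 7]
r6 m[φ2→slip] = [13230, 12960]
r6 m[φ3→cld] = [1440, 2646]
r6 m[φ3→snow] = [576, 315]
r6 m[φ3→wind] = [84672, 103680]
r6 m[φ4→cld] = [72, 35]
r6 m[φ4→sprk] = [1512, 1890]
r6 m[φ5→sprk] = [8, 7]
r6 m[fog→φ0] = [1, 1]
r6 m[cld→φ3] = [72, 35]
r6 m[cld→φ4] = [1440, 2646]
r6 m[ice→φ0] = [1890, 1440]
r6 m[ice→φ1] = [7, 9]
r6 m[sprk→φ4] = [8, 7]
r6 m[sprk→φ5] = [1512, 1890]
r6 m[snow→φ1] = [2880, 2205]
r6 m[snow→φ2] = [20736, 13230]
r6 m[snow→φ3] = [180, 294]
r6 m[wind→φ3] = [1, 1]
r6 m[slip→φ2] = [1, 1]
r7 m[φ0→fog] = [13230, 13230]
r7 m[φ0→ice] = [7, 9]
r7 m[φ1→ice] = [13230, 11520]
r7 m[φ1→snow] = [36, 42]
r7 m[φ2→snow] = [5, 7]
r7 m[φ2→slip] = [92610, 103680]
r7 m[φ3→cld] = [1440, 2646]
r7 m[φ3→snow] = [576, 315]
r7 m[φ3→wind] = [84672, 103680]
r7 m[φ4→cld] = [72, 35]
r7 m[φ4→sprk] = [12960, 13230]
r7 m[φ5→sprk] = [8, 7]
r7 m[fog→φ0] = [1, 1]
r7 m[cld→φ3] = [72, 35]
r7 m[cld→φ4] = [1440, 2646]
r7 m[ice→φ0] = [1890, 1440]
r7 m[ice→φ1] = [7, 9]
r7 m[sprk→φ4] = [8, 7]
r7 m[sprk→φ5] = [1512, 1890]
r7 m[snow→φ1] = [2880, 2205]
r7 m[snow→φ2] = [20736, 13230]
r7 m[snow→φ3] = [180, 294]
r7 m[wind→φ3] = [1, 1]
r7 m[slip→φ2] = [1, 1]
r8 m[φ0→fog] = [13230, 13230]
r8 m[φ0→ice] = [7, 9]
r8 m[φ1→ice] = [13230, 11520]
r8 m[φ1→snow] = [36, 42]
r8 m[φ2→snow] = [5, 7]
r8 m[φ2→slip] = [92610, 103680]
r8 m[φ3→cld] = [1440, 2646]
r8 m[φ3→snow] = [576, 315]
r8 m[φ3→wind] = [84672, 103680]
r8 m[φ4→cld] = [72, 35]
r8 m[φ4→sprk] = [12960, 13230]
r8 m[φ5→sprk] = [8, 7]
r8 m[fog→φ0] = [1, 1]
r8 m[cld→φ3] = [72, 35]
r8 m[cld→φ4] = [1440, 2646]
r8 m[ice→φ0] = [13230, 11520]
r8 m[ice→φ1] = [7, 9]
r8 m[sprk→φ4] = [8, 7]
r8 m[sprk→φ5] = [12960, 13230]
r8 m[snow→φ1] = [2880, 2205]
r8 m[snow→φ2] = [20736, 13230]
r8 m[snow→φ3] = [180, 294]
r8 m[wind→φ3] = [1, 1]
r8 m[slip→φ2] = [1, 1]
r9 m[φ0→fog] = [103680, 92610]
r9 m[φ0→ice] = [7, 9]
r9 m[φ1→ice] = [13230, 11520]
r9 m[φ1→snow] = [36, 42]
r9 m[φ2→snow] = [5, 7]
r9 m[φ2→slip] = [92610, 103680]
r9 m[φ3→cld] = [1440, 2646]
r9 m[φ3→snow] = [576, 315]
r9 m[φ3→wind] = [84672, 103680]
r9 m[φ4→cld] = [72, 35]
r9 m[φ4→sprk] = [12960, 13230]
r9 m[φ5→sprk] = [8, 7]
r9 m[fog→φ0] = [1, 1]
r9 m[cld→φ3] = [72, 35]
r9 m[cld→φ4] = [1440, 2646]
r9 m[ice→φ0] = [13230, 11520]
r9 m[ice→φ1] = [7, 9]
r9 m[sprk→φ4] = [8, 7]
r9 m[sprk→φ5] = [12960, 13230]
r9 m[snow→φ1] = [2880, 2205]
r9 m[snow→φ2] = [20736, 13230]
r9 m[snow→φ3] = [180, 294]
r9 m[wind→φ3] = [1, 1]
r9 m[slip→φ2] = [1, 1]
r10 m[φ0→fog] = [103680, 92610]
r10 m[φ0→ice] = [7, 9]
r10 m[φ1→ice] = [13230, 11520]
r10 m[φ1→snow] = [36, 42]
r10 m[φ2→snow] = [5, 7]
r10 m[φ2→slip] = [92610, 103680]
r10 m[φ3→cld] = [1440, 2646]
r10 m[φ3→snow] = [576, 315]
r10 m[φ3→wind] = [84672, 103680]
r10 m[φ4→cld] = [72, 35]
r10 m[φ4→sprk] = [12960, 13230]
r10 m[φ5→sprk] = [8, 7]
r10 m[fog→φ0] = [1, 1]
r10 m[cld→φ3] = [72, 35]
r10 m[cld→φ4] = [1440, 2646]
r10 m[ice→φ0] = [13230, 11520]
r10 m[ice→φ1] = [7, 9]
r10 m[sprk→φ4] = [8, 7]
r10 m[sprk→φ5] = [12960, 13230]
r10 m[snow→φ1] = [2880, 2205]
r10 m[snow→φ2] = [20736, 13230]
r10 m[snow→φ3] = [180, 294]
r10 m[wind→φ3] = [1, 1]
r10 m[slip→φ2] = [1, 1]
fixed point reached at round 10
b[ice] = ⊗ incoming = [92610, 103680]

b[ice] = [92610, 103680]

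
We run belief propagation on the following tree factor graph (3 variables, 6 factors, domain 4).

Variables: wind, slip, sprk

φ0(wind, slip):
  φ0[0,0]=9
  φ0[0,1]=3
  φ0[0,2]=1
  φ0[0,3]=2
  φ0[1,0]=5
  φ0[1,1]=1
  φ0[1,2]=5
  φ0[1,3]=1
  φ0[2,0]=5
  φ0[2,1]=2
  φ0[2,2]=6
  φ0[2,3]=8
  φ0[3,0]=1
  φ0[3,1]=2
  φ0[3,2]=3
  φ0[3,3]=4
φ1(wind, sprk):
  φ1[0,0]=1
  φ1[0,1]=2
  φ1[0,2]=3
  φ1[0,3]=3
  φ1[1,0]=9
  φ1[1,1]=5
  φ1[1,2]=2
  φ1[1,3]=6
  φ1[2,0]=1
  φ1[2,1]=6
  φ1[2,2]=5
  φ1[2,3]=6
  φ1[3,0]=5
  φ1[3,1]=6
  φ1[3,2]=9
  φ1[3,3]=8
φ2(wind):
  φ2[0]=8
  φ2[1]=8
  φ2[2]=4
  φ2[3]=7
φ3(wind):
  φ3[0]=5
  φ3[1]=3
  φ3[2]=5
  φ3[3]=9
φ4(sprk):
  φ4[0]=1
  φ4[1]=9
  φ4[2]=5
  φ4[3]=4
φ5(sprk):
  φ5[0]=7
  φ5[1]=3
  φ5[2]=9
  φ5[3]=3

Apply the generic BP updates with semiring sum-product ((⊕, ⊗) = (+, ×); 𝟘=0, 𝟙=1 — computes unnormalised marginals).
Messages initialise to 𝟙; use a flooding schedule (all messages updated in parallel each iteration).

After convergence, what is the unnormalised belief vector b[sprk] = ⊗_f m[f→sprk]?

b[sprk] = [47334, 241380, 456570, 133056]

init: all messages = 𝟙 over 4 values
r1 m[φ0→wind] = [15, 12, 21, 10]
r1 m[φ0→slip] = [20, 8, 15, 15]
r1 m[φ1→wind] = [9, 22, 18, 28]
r1 m[φ1→sprk] = [16, 19, 19, 23]
r1 m[φ2→wind] = [8, 8, 4, 7]
r1 m[φ3→wind] = [5, 3, 5, 9]
r1 m[φ4→sprk] = [1, 9, 5, 4]
r1 m[φ5→sprk] = [7, 3, 9, 3]
r1 m[wind→φ0] = [1, 1, 1, 1]
r1 m[wind→φ1] = [1, 1, 1, 1]
r1 m[wind→φ2] = [1, 1, 1, 1]
r1 m[wind→φ3] = [1, 1, 1, 1]
r1 m[slip→φ0] = [1, 1, 1, 1]
r1 m[sprk→φ1] = [1, 1, 1, 1]
r1 m[sprk→φ4] = [1, 1, 1, 1]
r1 m[sprk→φ5] = [1, 1, 1, 1]
r2 m[φ0→wind] = [15, 12, 21, 10]
r2 m[φ0→slip] = [20, 8, 15, 15]
r2 m[φ1→wind] = [9, 22, 18, 28]
r2 m[φ1→sprk] = [16, 19, 19, 23]
r2 m[φ2→wind] = [8, 8, 4, 7]
r2 m[φ3→wind] = [5, 3, 5, 9]
r2 m[φ4→sprk] = [1, 9, 5, 4]
r2 m[φ5→sprk] = [7, 3, 9, 3]
r2 m[wind→φ0] = [360, 528, 360, 1764]
r2 m[wind→φ1] = [600, 288, 420, 630]
r2 m[wind→φ2] = [675, 792, 1890, 2520]
r2 m[wind→φ3] = [1080, 2112, 1512, 1960]
r2 m[slip→φ0] = [1, 1, 1, 1]
r2 m[sprk→φ1] = [7, 27, 45, 12]
r2 m[sprk→φ4] = [112, 57, 171, 69]
r2 m[sprk→φ5] = [16, 171, 95, 92]
r3 m[φ0→wind] = [15, 12, 21, 10]
r3 m[φ0→slip] = [9444, 5856, 10452, 11184]
r3 m[φ1→wind] = [232, 360, 466, 698]
r3 m[φ1→sprk] = [6762, 8940, 10146, 11088]
r3 m[φ2→wind] = [8, 8, 4, 7]
r3 m[φ3→wind] = [5, 3, 5, 9]
r3 m[φ4→sprk] = [1, 9, 5, 4]
r3 m[φ5→sprk] = [7, 3, 9, 3]
r3 m[wind→φ0] = [360, 528, 360, 1764]
r3 m[wind→φ1] = [600, 288, 420, 630]
r3 m[wind→φ2] = [675, 792, 1890, 2520]
r3 m[wind→φ3] = [1080, 2112, 1512, 1960]
r3 m[slip→φ0] = [1, 1, 1, 1]
r3 m[sprk→φ1] = [7, 27, 45, 12]
r3 m[sprk→φ4] = [112, 57, 171, 69]
r3 m[sprk→φ5] = [16, 171, 95, 92]
r4 m[φ0→wind] = [15, 12, 21, 10]
r4 m[φ0→slip] = [9444, 5856, 10452, 11184]
r4 m[φ1→wind] = [232, 360, 466, 698]
r4 m[φ1→sprk] = [6762, 8940, 10146, 11088]
r4 m[φ2→wind] = [8, 8, 4, 7]
r4 m[φ3→wind] = [5, 3, 5, 9]
r4 m[φ4→sprk] = [1, 9, 5, 4]
r4 m[φ5→sprk] = [7, 3, 9, 3]
r4 m[wind→φ0] = [9280, 8640, 9320, 43974]
r4 m[wind→φ1] = [600, 288, 420, 630]
r4 m[wind→φ2] = [17400, 12960, 48930, 62820]
r4 m[wind→φ3] = [27840, 34560, 39144, 48860]
r4 m[slip→φ0] = [1, 1, 1, 1]
r4 m[sprk→φ1] = [7, 27, 45, 12]
r4 m[sprk→φ4] = [47334, 26820, 91314, 33264]
r4 m[sprk→φ5] = [6762, 80460, 50730, 44352]
r5 m[φ0→wind] = [15, 12, 21, 10]
r5 m[φ0→slip] = [217294, 143068, 240322, 277656]
r5 m[φ1→wind] = [232, 360, 466, 698]
r5 m[φ1→sprk] = [6762, 8940, 10146, 11088]
r5 m[φ2→wind] = [8, 8, 4, 7]
r5 m[φ3→wind] = [5, 3, 5, 9]
r5 m[φ4→sprk] = [1, 9, 5, 4]
r5 m[φ5→sprk] = [7, 3, 9, 3]
r5 m[wind→φ0] = [9280, 8640, 9320, 43974]
r5 m[wind→φ1] = [600, 288, 420, 630]
r5 m[wind→φ2] = [17400, 12960, 48930, 62820]
r5 m[wind→φ3] = [27840, 34560, 39144, 48860]
r5 m[slip→φ0] = [1, 1, 1, 1]
r5 m[sprk→φ1] = [7, 27, 45, 12]
r5 m[sprk→φ4] = [47334, 26820, 91314, 33264]
r5 m[sprk→φ5] = [6762, 80460, 50730, 44352]
r6 m[φ0→wind] = [15, 12, 21, 10]
r6 m[φ0→slip] = [217294, 143068, 240322, 277656]
r6 m[φ1→wind] = [232, 360, 466, 698]
r6 m[φ1→sprk] = [6762, 8940, 10146, 11088]
r6 m[φ2→wind] = [8, 8, 4, 7]
r6 m[φ3→wind] = [5, 3, 5, 9]
r6 m[φ4→sprk] = [1, 9, 5, 4]
r6 m[φ5→sprk] = [7, 3, 9, 3]
r6 m[wind→φ0] = [9280, 8640, 9320, 43974]
r6 m[wind→φ1] = [600, 288, 420, 630]
r6 m[wind→φ2] = [17400, 12960, 48930, 62820]
r6 m[wind→φ3] = [27840, 34560, 39144, 48860]
r6 m[slip→φ0] = [1, 1, 1, 1]
r6 m[sprk→φ1] = [7, 27, 45, 12]
r6 m[sprk→φ4] = [47334, 26820, 91314, 33264]
r6 m[sprk→φ5] = [6762, 80460, 50730, 44352]
fixed point reached at round 6
b[sprk] = ⊗ incoming = [47334, 241380, 456570, 133056]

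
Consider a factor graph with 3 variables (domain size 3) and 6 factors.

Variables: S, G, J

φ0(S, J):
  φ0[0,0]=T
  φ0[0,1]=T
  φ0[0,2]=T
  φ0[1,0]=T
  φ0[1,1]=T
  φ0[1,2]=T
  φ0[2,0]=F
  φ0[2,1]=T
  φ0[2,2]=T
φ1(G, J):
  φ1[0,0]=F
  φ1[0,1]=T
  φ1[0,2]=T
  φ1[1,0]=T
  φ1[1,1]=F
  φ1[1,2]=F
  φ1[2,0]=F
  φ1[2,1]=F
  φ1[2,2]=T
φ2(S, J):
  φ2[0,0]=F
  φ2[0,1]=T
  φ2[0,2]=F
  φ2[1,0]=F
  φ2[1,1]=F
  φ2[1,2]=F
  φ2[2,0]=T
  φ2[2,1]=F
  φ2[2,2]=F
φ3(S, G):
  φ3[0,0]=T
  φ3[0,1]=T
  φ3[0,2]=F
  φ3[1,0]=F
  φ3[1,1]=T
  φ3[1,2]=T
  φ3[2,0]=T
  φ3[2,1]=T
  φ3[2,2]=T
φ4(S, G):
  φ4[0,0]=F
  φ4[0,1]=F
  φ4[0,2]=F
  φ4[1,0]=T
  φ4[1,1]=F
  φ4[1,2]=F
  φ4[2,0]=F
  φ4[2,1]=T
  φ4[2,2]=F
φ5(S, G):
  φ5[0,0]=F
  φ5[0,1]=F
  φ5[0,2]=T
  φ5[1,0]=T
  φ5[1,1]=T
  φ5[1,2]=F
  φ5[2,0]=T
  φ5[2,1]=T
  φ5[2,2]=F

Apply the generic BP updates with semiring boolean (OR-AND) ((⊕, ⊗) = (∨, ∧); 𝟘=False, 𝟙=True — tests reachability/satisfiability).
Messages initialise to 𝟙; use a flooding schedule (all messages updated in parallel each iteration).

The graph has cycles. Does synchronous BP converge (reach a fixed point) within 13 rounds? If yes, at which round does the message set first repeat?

CONVERGED at round 10

init: all messages = 𝟙 over 3 values
r1 m[φ0→S] = [T, T, T]
r1 m[φ0→J] = [T, T, T]
r1 m[φ1→G] = [T, T, T]
r1 m[φ1→J] = [T, T, T]
r1 m[φ2→S] = [T, F, T]
r1 m[φ2→J] = [T, T, F]
r1 m[φ3→S] = [T, T, T]
r1 m[φ3→G] = [T, T, T]
r1 m[φ4→S] = [F, T, T]
r1 m[φ4→G] = [T, T, F]
r1 m[φ5→S] = [T, T, T]
r1 m[φ5→G] = [T, T, T]
r1 m[S→φ0] = [T, T, T]
r1 m[S→φ2] = [T, T, T]
r1 m[S→φ3] = [T, T, T]
r1 m[S→φ4] = [T, T, T]
r1 m[S→φ5] = [T, T, T]
r1 m[G→φ1] = [T, T, T]
r1 m[G→φ3] = [T, T, T]
r1 m[G→φ4] = [T, T, T]
r1 m[G→φ5] = [T, T, T]
r1 m[J→φ0] = [T, T, T]
r1 m[J→φ1] = [T, T, T]
r1 m[J→φ2] = [T, T, T]
r2 m[φ0→S] = [T, T, T]
r2 m[φ0→J] = [T, T, T]
r2 m[φ1→G] = [T, T, T]
r2 m[φ1→J] = [T, T, T]
r2 m[φ2→S] = [T, F, T]
r2 m[φ2→J] = [T, T, F]
r2 m[φ3→S] = [T, T, T]
r2 m[φ3→G] = [T, T, T]
r2 m[φ4→S] = [F, T, T]
r2 m[φ4→G] = [T, T, F]
r2 m[φ5→S] = [T, T, T]
r2 m[φ5→G] = [T, T, T]
r2 m[S→φ0] = [F, F, T]
r2 m[S→φ2] = [F, T, T]
r2 m[S→φ3] = [F, F, T]
r2 m[S→φ4] = [T, F, T]
r2 m[S→φ5] = [F, F, T]
r2 m[G→φ1] = [T, T, F]
r2 m[G→φ3] = [T, T, F]
r2 m[G→φ4] = [T, T, T]
r2 m[G→φ5] = [T, T, F]
r2 m[J→φ0] = [T, T, F]
r2 m[J→φ1] = [T, T, F]
r2 m[J→φ2] = [T, T, T]
r3 m[φ0→S] = [T, T, T]
r3 m[φ0→J] = [F, T, T]
r3 m[φ1→G] = [T, T, F]
r3 m[φ1→J] = [T, T, T]
r3 m[φ2→S] = [T, F, T]
r3 m[φ2→J] = [T, F, F]
r3 m[φ3→S] = [T, T, T]
r3 m[φ3→G] = [T, T, T]
r3 m[φ4→S] = [F, T, T]
r3 m[φ4→G] = [F, T, F]
r3 m[φ5→S] = [F, T, T]
r3 m[φ5→G] = [T, T, F]
r3 m[S→φ0] = [F, F, T]
r3 m[S→φ2] = [F, T, T]
r3 m[S→φ3] = [F, F, T]
r3 m[S→φ4] = [T, F, T]
r3 m[S→φ5] = [F, F, T]
r3 m[G→φ1] = [T, T, F]
r3 m[G→φ3] = [T, T, F]
r3 m[G→φ4] = [T, T, T]
r3 m[G→φ5] = [T, T, F]
r3 m[J→φ0] = [T, T, F]
r3 m[J→φ1] = [T, T, F]
r3 m[J→φ2] = [T, T, T]
r4 m[φ0→S] = [T, T, T]
r4 m[φ0→J] = [F, T, T]
r4 m[φ1→G] = [T, T, F]
r4 m[φ1→J] = [T, T, T]
r4 m[φ2→S] = [T, F, T]
r4 m[φ2→J] = [T, F, F]
r4 m[φ3→S] = [T, T, T]
r4 m[φ3→G] = [T, T, T]
r4 m[φ4→S] = [F, T, T]
r4 m[φ4→G] = [F, T, F]
r4 m[φ5→S] = [F, T, T]
r4 m[φ5→G] = [T, T, F]
r4 m[S→φ0] = [F, F, T]
r4 m[S→φ2] = [F, T, T]
r4 m[S→φ3] = [F, F, T]
r4 m[S→φ4] = [F, F, T]
r4 m[S→φ5] = [F, F, T]
r4 m[G→φ1] = [F, T, F]
r4 m[G→φ3] = [F, T, F]
r4 m[G→φ4] = [T, T, F]
r4 m[G→φ5] = [F, T, F]
r4 m[J→φ0] = [T, F, F]
r4 m[J→φ1] = [F, F, F]
r4 m[J→φ2] = [F, T, T]
r5 m[φ0→S] = [T, T, F]
r5 m[φ0→J] = [F, T, T]
r5 m[φ1→G] = [F, F, F]
r5 m[φ1→J] = [T, F, F]
r5 m[φ2→S] = [T, F, F]
r5 m[φ2→J] = [T, F, F]
r5 m[φ3→S] = [T, T, T]
r5 m[φ3→G] = [T, T, T]
r5 m[φ4→S] = [F, T, T]
r5 m[φ4→G] = [F, T, F]
r5 m[φ5→S] = [F, T, T]
r5 m[φ5→G] = [T, T, F]
r5 m[S→φ0] = [F, F, T]
r5 m[S→φ2] = [F, T, T]
r5 m[S→φ3] = [F, F, T]
r5 m[S→φ4] = [F, F, T]
r5 m[S→φ5] = [F, F, T]
r5 m[G→φ1] = [F, T, F]
r5 m[G→φ3] = [F, T, F]
r5 m[G→φ4] = [T, T, F]
r5 m[G→φ5] = [F, T, F]
r5 m[J→φ0] = [T, F, F]
r5 m[J→φ1] = [F, F, F]
r5 m[J→φ2] = [F, T, T]
r6 m[φ0→S] = [T, T, F]
r6 m[φ0→J] = [F, T, T]
r6 m[φ1→G] = [F, F, F]
r6 m[φ1→J] = [T, F, F]
r6 m[φ2→S] = [T, F, F]
r6 m[φ2→J] = [T, F, F]
r6 m[φ3→S] = [T, T, T]
r6 m[φ3→G] = [T, T, T]
r6 m[φ4→S] = [F, T, T]
r6 m[φ4→G] = [F, T, F]
r6 m[φ5→S] = [F, T, T]
r6 m[φ5→G] = [T, T, F]
r6 m[S→φ0] = [F, F, F]
r6 m[S→φ2] = [F, T, F]
r6 m[S→φ3] = [F, F, F]
r6 m[S→φ4] = [F, F, F]
r6 m[S→φ5] = [F, F, F]
r6 m[G→φ1] = [F, T, F]
r6 m[G→φ3] = [F, F, F]
r6 m[G→φ4] = [F, F, F]
r6 m[G→φ5] = [F, F, F]
r6 m[J→φ0] = [T, F, F]
r6 m[J→φ1] = [F, F, F]
r6 m[J→φ2] = [F, F, F]
r7 m[φ0→S] = [T, T, F]
r7 m[φ0→J] = [F, F, F]
r7 m[φ1→G] = [F, F, F]
r7 m[φ1→J] = [T, F, F]
r7 m[φ2→S] = [F, F, F]
r7 m[φ2→J] = [F, F, F]
r7 m[φ3→S] = [F, F, F]
r7 m[φ3→G] = [F, F, F]
r7 m[φ4→S] = [F, F, F]
r7 m[φ4→G] = [F, F, F]
r7 m[φ5→S] = [F, F, F]
r7 m[φ5→G] = [F, F, F]
r7 m[S→φ0] = [F, F, F]
r7 m[S→φ2] = [F, T, F]
r7 m[S→φ3] = [F, F, F]
r7 m[S→φ4] = [F, F, F]
r7 m[S→φ5] = [F, F, F]
r7 m[G→φ1] = [F, T, F]
r7 m[G→φ3] = [F, F, F]
r7 m[G→φ4] = [F, F, F]
r7 m[G→φ5] = [F, F, F]
r7 m[J→φ0] = [T, F, F]
r7 m[J→φ1] = [F, F, F]
r7 m[J→φ2] = [F, F, F]
r8 m[φ0→S] = [T, T, F]
r8 m[φ0→J] = [F, F, F]
r8 m[φ1→G] = [F, F, F]
r8 m[φ1→J] = [T, F, F]
r8 m[φ2→S] = [F, F, F]
r8 m[φ2→J] = [F, F, F]
r8 m[φ3→S] = [F, F, F]
r8 m[φ3→G] = [F, F, F]
r8 m[φ4→S] = [F, F, F]
r8 m[φ4→G] = [F, F, F]
r8 m[φ5→S] = [F, F, F]
r8 m[φ5→G] = [F, F, F]
r8 m[S→φ0] = [F, F, F]
r8 m[S→φ2] = [F, F, F]
r8 m[S→φ3] = [F, F, F]
r8 m[S→φ4] = [F, F, F]
r8 m[S→φ5] = [F, F, F]
r8 m[G→φ1] = [F, F, F]
r8 m[G→φ3] = [F, F, F]
r8 m[G→φ4] = [F, F, F]
r8 m[G→φ5] = [F, F, F]
r8 m[J→φ0] = [F, F, F]
r8 m[J→φ1] = [F, F, F]
r8 m[J→φ2] = [F, F, F]
r9 m[φ0→S] = [F, F, F]
r9 m[φ0→J] = [F, F, F]
r9 m[φ1→G] = [F, F, F]
r9 m[φ1→J] = [F, F, F]
r9 m[φ2→S] = [F, F, F]
r9 m[φ2→J] = [F, F, F]
r9 m[φ3→S] = [F, F, F]
r9 m[φ3→G] = [F, F, F]
r9 m[φ4→S] = [F, F, F]
r9 m[φ4→G] = [F, F, F]
r9 m[φ5→S] = [F, F, F]
r9 m[φ5→G] = [F, F, F]
r9 m[S→φ0] = [F, F, F]
r9 m[S→φ2] = [F, F, F]
r9 m[S→φ3] = [F, F, F]
r9 m[S→φ4] = [F, F, F]
r9 m[S→φ5] = [F, F, F]
r9 m[G→φ1] = [F, F, F]
r9 m[G→φ3] = [F, F, F]
r9 m[G→φ4] = [F, F, F]
r9 m[G→φ5] = [F, F, F]
r9 m[J→φ0] = [F, F, F]
r9 m[J→φ1] = [F, F, F]
r9 m[J→φ2] = [F, F, F]
r10 m[φ0→S] = [F, F, F]
r10 m[φ0→J] = [F, F, F]
r10 m[φ1→G] = [F, F, F]
r10 m[φ1→J] = [F, F, F]
r10 m[φ2→S] = [F, F, F]
r10 m[φ2→J] = [F, F, F]
r10 m[φ3→S] = [F, F, F]
r10 m[φ3→G] = [F, F, F]
r10 m[φ4→S] = [F, F, F]
r10 m[φ4→G] = [F, F, F]
r10 m[φ5→S] = [F, F, F]
r10 m[φ5→G] = [F, F, F]
r10 m[S→φ0] = [F, F, F]
r10 m[S→φ2] = [F, F, F]
r10 m[S→φ3] = [F, F, F]
r10 m[S→φ4] = [F, F, F]
r10 m[S→φ5] = [F, F, F]
r10 m[G→φ1] = [F, F, F]
r10 m[G→φ3] = [F, F, F]
r10 m[G→φ4] = [F, F, F]
r10 m[G→φ5] = [F, F, F]
r10 m[J→φ0] = [F, F, F]
r10 m[J→φ1] = [F, F, F]
r10 m[J→φ2] = [F, F, F]
fixed point reached at round 10
messages reach a fixed point at round 10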